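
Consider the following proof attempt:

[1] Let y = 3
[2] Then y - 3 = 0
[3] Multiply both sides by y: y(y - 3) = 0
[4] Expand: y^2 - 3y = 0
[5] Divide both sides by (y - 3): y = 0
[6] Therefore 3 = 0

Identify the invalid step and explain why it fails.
Step 5: Divide both sides by (y - 3): y = 0

Step 5 divides both sides by (y - 3). However, since y = 3, we have (y - 3) = 0. Division by zero is undefined, making this step invalid.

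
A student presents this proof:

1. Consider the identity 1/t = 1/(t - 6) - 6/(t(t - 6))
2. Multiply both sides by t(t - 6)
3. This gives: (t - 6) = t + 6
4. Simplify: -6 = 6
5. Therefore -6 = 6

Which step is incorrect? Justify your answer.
Step 3: This gives: (t - 6) = t + 6

Step 3 makes a sign error when clearing denominators. Multiplying -6/(t(t - 6)) by t(t - 6) gives -6, not +6. The correct result is (t - 6) = t - 6, which is trivially true, not (t - 6) = t + 6. (Step 1 is a valid identity: 1/(t - 6) - 6/(t(t - 6)) = (t - 6)/(t(t - 6)) = 1/t.)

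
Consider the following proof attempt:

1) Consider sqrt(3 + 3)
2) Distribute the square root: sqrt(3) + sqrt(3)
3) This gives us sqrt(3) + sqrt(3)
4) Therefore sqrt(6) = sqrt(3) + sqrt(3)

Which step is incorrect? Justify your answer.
Step 2: Distribute the square root: sqrt(3) + sqrt(3)

Step 2 incorrectly 'distributes' the square root over addition. The square root function does not distribute: sqrt(a + b) ≠ sqrt(a) + sqrt(b). In fact, sqrt(3 + 3) = sqrt(6) ≈ 2.4495, while sqrt(3) + sqrt(3) ≈ 3.4641.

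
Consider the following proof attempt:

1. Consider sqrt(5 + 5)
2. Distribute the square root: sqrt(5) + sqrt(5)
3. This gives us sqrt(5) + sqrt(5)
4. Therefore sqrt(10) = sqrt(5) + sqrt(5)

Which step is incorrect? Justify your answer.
Step 2: Distribute the square root: sqrt(5) + sqrt(5)

Step 2 incorrectly 'distributes' the square root over addition. The square root function does not distribute: sqrt(a + b) ≠ sqrt(a) + sqrt(b). In fact, sqrt(5 + 5) = sqrt(10) ≈ 3.1623, while sqrt(5) + sqrt(5) ≈ 4.4721.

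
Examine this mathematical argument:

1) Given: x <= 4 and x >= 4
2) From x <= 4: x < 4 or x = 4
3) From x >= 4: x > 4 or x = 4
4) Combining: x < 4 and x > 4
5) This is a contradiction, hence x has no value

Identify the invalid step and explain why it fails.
Step 4: Combining: x < 4 and x > 4

Step 4 incorrectly combines the conditions. From x <= 4 and x >= 4, the intersection is x = 4. The error treats the 'or' cases as 'and' requirements. The correct conclusion is that x = 4 is the unique solution, not that no solution exists.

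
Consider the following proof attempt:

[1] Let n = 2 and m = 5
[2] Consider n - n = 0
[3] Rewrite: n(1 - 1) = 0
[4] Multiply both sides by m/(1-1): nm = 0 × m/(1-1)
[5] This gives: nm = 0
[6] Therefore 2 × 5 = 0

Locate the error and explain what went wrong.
Step 4: Multiply both sides by m/(1-1): nm = 0 × m/(1-1)

Step 4 multiplies both sides by m/(1-1). However, 1-1 = 0, so this is multiplication by m/0, which is undefined. We cannot multiply by an undefined expression.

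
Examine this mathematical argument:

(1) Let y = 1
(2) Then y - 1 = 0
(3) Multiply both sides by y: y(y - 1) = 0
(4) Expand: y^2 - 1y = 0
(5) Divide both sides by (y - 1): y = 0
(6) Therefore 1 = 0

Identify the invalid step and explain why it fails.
Step 5: Divide both sides by (y - 1): y = 0

Step 5 divides both sides by (y - 1). However, since y = 1, we have (y - 1) = 0. Division by zero is undefined, making this step invalid.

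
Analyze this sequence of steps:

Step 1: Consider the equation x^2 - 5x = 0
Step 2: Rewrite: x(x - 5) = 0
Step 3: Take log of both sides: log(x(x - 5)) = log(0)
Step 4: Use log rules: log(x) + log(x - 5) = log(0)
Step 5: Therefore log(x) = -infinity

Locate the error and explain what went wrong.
Step 3: Take log of both sides: log(x(x - 5)) = log(0)

Step 3 takes the logarithm of both sides, resulting in log(0) on the right side. The logarithm is only defined for positive numbers; log(0) is undefined (approaches negative infinity). This operation is invalid.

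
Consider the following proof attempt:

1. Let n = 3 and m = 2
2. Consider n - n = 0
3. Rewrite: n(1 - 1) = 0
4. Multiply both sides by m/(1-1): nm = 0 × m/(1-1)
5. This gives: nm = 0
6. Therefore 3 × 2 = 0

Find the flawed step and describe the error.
Step 4: Multiply both sides by m/(1-1): nm = 0 × m/(1-1)

Step 4 multiplies both sides by m/(1-1). However, 1-1 = 0, so this is multiplication by m/0, which is undefined. We cannot multiply by an undefined expression.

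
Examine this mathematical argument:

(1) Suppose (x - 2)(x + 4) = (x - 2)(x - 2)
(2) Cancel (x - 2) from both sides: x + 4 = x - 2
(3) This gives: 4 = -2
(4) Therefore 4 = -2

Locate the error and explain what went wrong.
Step 2: Cancel (x - 2) from both sides: x + 4 = x - 2

Step 2 cancels (x - 2) from both sides. This is only valid if (x - 2) ≠ 0, i.e., x ≠ 2. When x = 2, both sides equal zero regardless of the other factors. The correct approach requires considering x = 2 as a separate case.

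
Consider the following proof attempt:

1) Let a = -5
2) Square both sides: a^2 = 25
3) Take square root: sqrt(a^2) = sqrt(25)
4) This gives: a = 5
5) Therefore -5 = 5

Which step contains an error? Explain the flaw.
Step 4: This gives: a = 5

Step 4 incorrectly states that sqrt(a^2) = a. The correct identity is sqrt(a^2) = |a|. Since a = -5 < 0, we have sqrt(a^2) = |-5| = 5, not a = -5.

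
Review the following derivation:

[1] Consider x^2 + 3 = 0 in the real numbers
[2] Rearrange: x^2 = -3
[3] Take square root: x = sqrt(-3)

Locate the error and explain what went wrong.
Step 3: Take square root: x = sqrt(-3)

Step 3 takes the square root of -3, which is negative. In the real number system, the square root of a negative number is undefined. The equation x^2 + 3 = 0 has no real solutions. Square roots of negative numbers only exist in the complex numbers.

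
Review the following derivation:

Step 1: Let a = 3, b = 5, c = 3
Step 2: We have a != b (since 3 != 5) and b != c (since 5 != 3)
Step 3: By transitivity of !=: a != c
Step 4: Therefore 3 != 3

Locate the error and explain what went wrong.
Step 3: By transitivity of !=: a != c

Step 3 incorrectly applies transitivity to the '!=' relation. Transitivity states: if a R b and b R c, then a R c. However, '!=' is not transitive. Counterexample: 3 != 5 and 5 != 3, but 3 = 3 (both equal 3). Transitivity holds for relations like <, <=, =, but not for !=.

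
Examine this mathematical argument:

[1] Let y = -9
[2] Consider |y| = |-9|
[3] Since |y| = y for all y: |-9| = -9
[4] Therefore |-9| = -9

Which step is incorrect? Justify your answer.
Step 3: Since |y| = y for all y: |-9| = -9

Step 3 incorrectly states that |y| = y for all y. The correct definition is |y| = y when y >= 0, and |y| = -y when y < 0. Since -9 < 0, we have |-9| = -(-9) = 9, not -9.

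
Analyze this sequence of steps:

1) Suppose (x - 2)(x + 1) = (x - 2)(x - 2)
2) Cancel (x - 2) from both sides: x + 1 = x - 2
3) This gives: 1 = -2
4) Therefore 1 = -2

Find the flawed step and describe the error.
Step 2: Cancel (x - 2) from both sides: x + 1 = x - 2

Step 2 cancels (x - 2) from both sides. This is only valid if (x - 2) ≠ 0, i.e., x ≠ 2. When x = 2, both sides equal zero regardless of the other factors. The correct approach requires considering x = 2 as a separate case.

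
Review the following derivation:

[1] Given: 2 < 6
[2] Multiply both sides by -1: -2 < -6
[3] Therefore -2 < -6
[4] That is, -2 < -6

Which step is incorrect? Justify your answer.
Step 2: Multiply both sides by -1: -2 < -6

Step 2 multiplies both sides by -1 but fails to reverse the inequality sign. When multiplying (or dividing) an inequality by a negative number, the direction must be reversed. Since 2 < 6, we should get -2 > -6, i.e., -2 > -6.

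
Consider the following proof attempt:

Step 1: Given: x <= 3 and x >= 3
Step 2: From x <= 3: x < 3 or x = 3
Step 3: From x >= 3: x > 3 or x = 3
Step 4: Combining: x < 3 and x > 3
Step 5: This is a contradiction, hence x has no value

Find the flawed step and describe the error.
Step 4: Combining: x < 3 and x > 3

Step 4 incorrectly combines the conditions. From x <= 3 and x >= 3, the intersection is x = 3. The error treats the 'or' cases as 'and' requirements. The correct conclusion is that x = 3 is the unique solution, not that no solution exists.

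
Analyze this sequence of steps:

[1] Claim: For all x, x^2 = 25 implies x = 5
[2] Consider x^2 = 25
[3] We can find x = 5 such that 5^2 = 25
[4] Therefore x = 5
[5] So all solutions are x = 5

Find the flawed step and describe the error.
Step 4: Therefore x = 5

Step 4 incorrectly concludes that x = 5 is the only solution. The proof shows that x = 5 is A solution (existence), but does not show it is the ONLY solution (uniqueness). In fact, x = -5 is also a solution since (-5)^2 = 25. Finding one solution doesn't prove there are no others.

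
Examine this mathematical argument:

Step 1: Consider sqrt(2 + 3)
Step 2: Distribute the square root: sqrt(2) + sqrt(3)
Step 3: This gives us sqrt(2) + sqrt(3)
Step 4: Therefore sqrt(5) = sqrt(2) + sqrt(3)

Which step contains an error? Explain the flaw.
Step 2: Distribute the square root: sqrt(2) + sqrt(3)

Step 2 incorrectly 'distributes' the square root over addition. The square root function does not distribute: sqrt(a + b) ≠ sqrt(a) + sqrt(b). In fact, sqrt(2 + 3) = sqrt(5) ≈ 2.2361, while sqrt(2) + sqrt(3) ≈ 3.1463.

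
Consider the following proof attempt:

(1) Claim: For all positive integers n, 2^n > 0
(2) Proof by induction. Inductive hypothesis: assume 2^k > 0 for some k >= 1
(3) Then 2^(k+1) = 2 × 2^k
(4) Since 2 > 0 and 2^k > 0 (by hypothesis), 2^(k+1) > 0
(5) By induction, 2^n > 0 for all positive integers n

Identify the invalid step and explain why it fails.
Step 5: By induction, 2^n > 0 for all positive integers n

Step 5 concludes the proof by induction, but no base case was ever established. A valid induction proof requires: (1) a base case proving 2^1 > 0, and (2) an inductive step showing IF 2^k > 0 THEN 2^(k+1) > 0. Steps 2-4 correctly establish the inductive step, but without the base case the conclusion in step 5 does not follow.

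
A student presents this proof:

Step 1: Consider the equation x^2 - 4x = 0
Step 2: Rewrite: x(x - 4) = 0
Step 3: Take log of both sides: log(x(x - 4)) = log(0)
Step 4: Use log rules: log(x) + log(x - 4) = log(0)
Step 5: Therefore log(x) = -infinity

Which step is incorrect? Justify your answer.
Step 3: Take log of both sides: log(x(x - 4)) = log(0)

Step 3 takes the logarithm of both sides, resulting in log(0) on the right side. The logarithm is only defined for positive numbers; log(0) is undefined (approaches negative infinity). This operation is invalid.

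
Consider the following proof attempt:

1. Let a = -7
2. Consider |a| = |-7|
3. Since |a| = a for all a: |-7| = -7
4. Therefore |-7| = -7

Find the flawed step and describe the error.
Step 3: Since |a| = a for all a: |-7| = -7

Step 3 incorrectly states that |a| = a for all a. The correct definition is |a| = a when a >= 0, and |a| = -a when a < 0. Since -7 < 0, we have |-7| = -(-7) = 7, not -7.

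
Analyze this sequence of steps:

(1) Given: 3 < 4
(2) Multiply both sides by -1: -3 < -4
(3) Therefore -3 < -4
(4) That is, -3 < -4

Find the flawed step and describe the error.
Step 2: Multiply both sides by -1: -3 < -4

Step 2 multiplies both sides by -1 but fails to reverse the inequality sign. When multiplying (or dividing) an inequality by a negative number, the direction must be reversed. Since 3 < 4, we should get -3 > -4, i.e., -3 > -4.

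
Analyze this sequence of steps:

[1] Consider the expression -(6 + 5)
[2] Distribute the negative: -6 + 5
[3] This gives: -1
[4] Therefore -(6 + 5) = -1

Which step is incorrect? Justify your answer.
Step 2: Distribute the negative: -6 + 5

Step 2 incorrectly distributes the negative sign. The correct distribution is -(6 + 5) = -6 - 5 = -11. The negative must be applied to both terms, not just the first. The error treats -(6 + 5) as -6 + 5, which equals -1 instead of -11.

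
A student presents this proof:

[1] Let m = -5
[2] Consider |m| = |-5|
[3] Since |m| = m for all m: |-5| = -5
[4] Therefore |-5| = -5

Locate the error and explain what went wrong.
Step 3: Since |m| = m for all m: |-5| = -5

Step 3 incorrectly states that |m| = m for all m. The correct definition is |m| = m when m >= 0, and |m| = -m when m < 0. Since -5 < 0, we have |-5| = -(-5) = 5, not -5.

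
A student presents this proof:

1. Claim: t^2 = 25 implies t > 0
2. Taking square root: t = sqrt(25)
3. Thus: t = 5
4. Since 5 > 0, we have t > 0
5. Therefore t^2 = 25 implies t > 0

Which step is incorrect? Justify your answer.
Step 2: Taking square root: t = sqrt(25)

Step 2 takes the square root and assumes the positive root only. The equation t^2 = 25 actually has two solutions: t = 5 and t = -5. The proof silently assumes t > 0 without justification, then uses this assumption to conclude t > 0, which is circular. The counterexample t = -5 shows the claim is false.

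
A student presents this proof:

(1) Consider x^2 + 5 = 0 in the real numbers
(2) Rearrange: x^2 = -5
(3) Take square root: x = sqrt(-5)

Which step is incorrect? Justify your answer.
Step 3: Take square root: x = sqrt(-5)

Step 3 takes the square root of -5, which is negative. In the real number system, the square root of a negative number is undefined. The equation x^2 + 5 = 0 has no real solutions. Square roots of negative numbers only exist in the complex numbers.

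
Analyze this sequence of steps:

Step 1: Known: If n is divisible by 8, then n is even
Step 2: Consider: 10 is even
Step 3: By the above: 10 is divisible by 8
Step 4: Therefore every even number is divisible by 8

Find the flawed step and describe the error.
Step 3: By the above: 10 is divisible by 8

Step 3 commits the fallacy of affirming the consequent. The known fact 'divisible by 8 → even' does NOT imply 'even → divisible by 8'. That would be the converse, which is false. For example, 10 is even but 10 ÷ 8 = 1.25, which is not an integer.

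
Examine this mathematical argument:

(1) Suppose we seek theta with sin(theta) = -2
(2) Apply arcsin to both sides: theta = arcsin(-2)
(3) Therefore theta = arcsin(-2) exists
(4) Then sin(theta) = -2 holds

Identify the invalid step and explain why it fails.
Step 2: Apply arcsin to both sides: theta = arcsin(-2)

Step 2 applies arcsin to -2. However, arcsin(x) is only defined for x in [-1, 1] because sin(theta) can only produce values in that range. Since |-2| > 1, arcsin(-2) is undefined. There is no angle whose sine equals -2.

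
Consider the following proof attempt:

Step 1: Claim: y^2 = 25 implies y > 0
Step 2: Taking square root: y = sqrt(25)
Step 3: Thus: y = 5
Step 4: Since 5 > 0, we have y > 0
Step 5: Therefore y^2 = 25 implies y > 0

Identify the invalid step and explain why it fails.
Step 2: Taking square root: y = sqrt(25)

Step 2 takes the square root and assumes the positive root only. The equation y^2 = 25 actually has two solutions: y = 5 and y = -5. The proof silently assumes y > 0 without justification, then uses this assumption to conclude y > 0, which is circular. The counterexample y = -5 shows the claim is false.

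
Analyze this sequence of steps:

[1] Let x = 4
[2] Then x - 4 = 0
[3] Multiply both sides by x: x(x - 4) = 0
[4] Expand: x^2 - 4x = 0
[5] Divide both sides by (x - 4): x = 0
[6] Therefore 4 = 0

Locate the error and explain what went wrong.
Step 5: Divide both sides by (x - 4): x = 0

Step 5 divides both sides by (x - 4). However, since x = 4, we have (x - 4) = 0. Division by zero is undefined, making this step invalid.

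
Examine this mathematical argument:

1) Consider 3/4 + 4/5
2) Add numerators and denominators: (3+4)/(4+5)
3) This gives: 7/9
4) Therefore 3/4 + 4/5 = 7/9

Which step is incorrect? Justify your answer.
Step 2: Add numerators and denominators: (3+4)/(4+5)

Step 2 incorrectly adds fractions by separately adding numerators and denominators. This is wrong. The correct method requires a common denominator: 3/4 + 4/5 = (3×5 + 4×4)/(4×5) = 31/20 = 31/20. The method used gives 7/9, which is different.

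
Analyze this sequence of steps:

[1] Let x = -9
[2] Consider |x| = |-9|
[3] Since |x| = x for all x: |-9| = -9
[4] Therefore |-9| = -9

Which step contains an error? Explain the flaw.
Step 3: Since |x| = x for all x: |-9| = -9

Step 3 incorrectly states that |x| = x for all x. The correct definition is |x| = x when x >= 0, and |x| = -x when x < 0. Since -9 < 0, we have |-9| = -(-9) = 9, not -9.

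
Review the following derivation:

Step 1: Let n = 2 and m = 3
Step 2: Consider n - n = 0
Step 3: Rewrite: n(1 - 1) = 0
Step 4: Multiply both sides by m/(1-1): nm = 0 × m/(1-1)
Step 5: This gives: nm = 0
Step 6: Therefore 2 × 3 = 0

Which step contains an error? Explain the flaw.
Step 4: Multiply both sides by m/(1-1): nm = 0 × m/(1-1)

Step 4 multiplies both sides by m/(1-1). However, 1-1 = 0, so this is multiplication by m/0, which is undefined. We cannot multiply by an undefined expression.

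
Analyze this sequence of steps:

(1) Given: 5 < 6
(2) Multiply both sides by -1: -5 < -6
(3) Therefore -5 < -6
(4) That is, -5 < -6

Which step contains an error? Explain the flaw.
Step 2: Multiply both sides by -1: -5 < -6

Step 2 multiplies both sides by -1 but fails to reverse the inequality sign. When multiplying (or dividing) an inequality by a negative number, the direction must be reversed. Since 5 < 6, we should get -5 > -6, i.e., -5 > -6.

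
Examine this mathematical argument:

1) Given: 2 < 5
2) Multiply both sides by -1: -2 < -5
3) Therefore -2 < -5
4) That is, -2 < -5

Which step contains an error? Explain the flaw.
Step 2: Multiply both sides by -1: -2 < -5

Step 2 multiplies both sides by -1 but fails to reverse the inequality sign. When multiplying (or dividing) an inequality by a negative number, the direction must be reversed. Since 2 < 5, we should get -2 > -5, i.e., -2 > -5.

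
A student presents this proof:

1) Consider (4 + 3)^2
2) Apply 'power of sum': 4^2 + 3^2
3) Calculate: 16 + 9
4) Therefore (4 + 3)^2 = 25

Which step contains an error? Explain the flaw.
Step 2: Apply 'power of sum': 4^2 + 3^2

Step 2 incorrectly applies a non-existent rule '(a+b)^n = a^n + b^n'. This is false in general. The correct expansion uses the binomial theorem. The actual value is (4 + 3)^2 = 7^2 = 49, not 25.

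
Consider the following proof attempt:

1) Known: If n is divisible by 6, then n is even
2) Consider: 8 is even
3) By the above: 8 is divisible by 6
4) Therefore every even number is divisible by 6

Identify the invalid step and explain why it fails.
Step 3: By the above: 8 is divisible by 6

Step 3 commits the fallacy of affirming the consequent. The known fact 'divisible by 6 → even' does NOT imply 'even → divisible by 6'. That would be the converse, which is false. For example, 8 is even but 8 ÷ 6 = 1.33, which is not an integer.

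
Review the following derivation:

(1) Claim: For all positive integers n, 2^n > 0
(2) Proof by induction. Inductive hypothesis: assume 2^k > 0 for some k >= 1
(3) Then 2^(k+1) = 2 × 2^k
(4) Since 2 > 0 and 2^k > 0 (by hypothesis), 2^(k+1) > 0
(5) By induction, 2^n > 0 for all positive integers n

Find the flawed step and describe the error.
Step 5: By induction, 2^n > 0 for all positive integers n

Step 5 concludes the proof by induction, but no base case was ever established. A valid induction proof requires: (1) a base case proving 2^1 > 0, and (2) an inductive step showing IF 2^k > 0 THEN 2^(k+1) > 0. Steps 2-4 correctly establish the inductive step, but without the base case the conclusion in step 5 does not follow.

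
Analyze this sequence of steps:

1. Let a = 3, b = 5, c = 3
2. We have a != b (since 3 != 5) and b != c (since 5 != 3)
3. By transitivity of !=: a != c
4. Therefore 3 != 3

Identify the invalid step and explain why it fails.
Step 3: By transitivity of !=: a != c

Step 3 incorrectly applies transitivity to the '!=' relation. Transitivity states: if a R b and b R c, then a R c. However, '!=' is not transitive. Counterexample: 3 != 5 and 5 != 3, but 3 = 3 (both equal 3). Transitivity holds for relations like <, <=, =, but not for !=.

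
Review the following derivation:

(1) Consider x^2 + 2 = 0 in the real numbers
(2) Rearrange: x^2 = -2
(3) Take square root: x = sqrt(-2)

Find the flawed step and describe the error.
Step 3: Take square root: x = sqrt(-2)

Step 3 takes the square root of -2, which is negative. In the real number system, the square root of a negative number is undefined. The equation x^2 + 2 = 0 has no real solutions. Square roots of negative numbers only exist in the complex numbers.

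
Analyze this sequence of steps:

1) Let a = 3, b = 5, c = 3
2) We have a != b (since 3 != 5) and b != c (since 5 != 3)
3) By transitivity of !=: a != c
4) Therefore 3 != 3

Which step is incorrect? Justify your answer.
Step 3: By transitivity of !=: a != c

Step 3 incorrectly applies transitivity to the '!=' relation. Transitivity states: if a R b and b R c, then a R c. However, '!=' is not transitive. Counterexample: 3 != 5 and 5 != 3, but 3 = 3 (both equal 3). Transitivity holds for relations like <, <=, =, but not for !=.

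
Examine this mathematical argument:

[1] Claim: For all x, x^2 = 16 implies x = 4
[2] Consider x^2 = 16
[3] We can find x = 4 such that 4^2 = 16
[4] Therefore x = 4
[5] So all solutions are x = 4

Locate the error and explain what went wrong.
Step 4: Therefore x = 4

Step 4 incorrectly concludes that x = 4 is the only solution. The proof shows that x = 4 is A solution (existence), but does not show it is the ONLY solution (uniqueness). In fact, x = -4 is also a solution since (-4)^2 = 16. Finding one solution doesn't prove there are no others.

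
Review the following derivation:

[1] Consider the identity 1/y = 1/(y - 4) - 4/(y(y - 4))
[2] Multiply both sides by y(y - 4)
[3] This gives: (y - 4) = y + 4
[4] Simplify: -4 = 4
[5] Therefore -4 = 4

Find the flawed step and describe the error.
Step 3: This gives: (y - 4) = y + 4

Step 3 makes a sign error when clearing denominators. Multiplying -4/(y(y - 4)) by y(y - 4) gives -4, not +4. The correct result is (y - 4) = y - 4, which is trivially true, not (y - 4) = y + 4. (Step 1 is a valid identity: 1/(y - 4) - 4/(y(y - 4)) = (y - 4)/(y(y - 4)) = 1/y.)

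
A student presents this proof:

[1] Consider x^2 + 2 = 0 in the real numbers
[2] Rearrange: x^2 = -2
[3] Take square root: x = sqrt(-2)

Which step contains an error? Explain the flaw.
Step 3: Take square root: x = sqrt(-2)

Step 3 takes the square root of -2, which is negative. In the real number system, the square root of a negative number is undefined. The equation x^2 + 2 = 0 has no real solutions. Square roots of negative numbers only exist in the complex numbers.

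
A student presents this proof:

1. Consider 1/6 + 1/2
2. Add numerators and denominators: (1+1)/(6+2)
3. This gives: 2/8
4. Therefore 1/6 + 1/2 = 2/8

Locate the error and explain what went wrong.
Step 2: Add numerators and denominators: (1+1)/(6+2)

Step 2 incorrectly adds fractions by separately adding numerators and denominators. This is wrong. The correct method requires a common denominator: 1/6 + 1/2 = (1×2 + 1×6)/(6×2) = 8/12 = 2/3. The method used gives 2/8, which is different.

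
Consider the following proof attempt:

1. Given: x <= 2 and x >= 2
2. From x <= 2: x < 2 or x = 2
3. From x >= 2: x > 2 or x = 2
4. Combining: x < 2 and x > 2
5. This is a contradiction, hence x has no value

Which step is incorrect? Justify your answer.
Step 4: Combining: x < 2 and x > 2

Step 4 incorrectly combines the conditions. From x <= 2 and x >= 2, the intersection is x = 2. The error treats the 'or' cases as 'and' requirements. The correct conclusion is that x = 2 is the unique solution, not that no solution exists.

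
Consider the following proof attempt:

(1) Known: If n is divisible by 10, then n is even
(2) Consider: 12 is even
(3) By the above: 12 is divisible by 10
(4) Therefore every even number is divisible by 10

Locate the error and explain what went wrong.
Step 3: By the above: 12 is divisible by 10

Step 3 commits the fallacy of affirming the consequent. The known fact 'divisible by 10 → even' does NOT imply 'even → divisible by 10'. That would be the converse, which is false. For example, 12 is even but 12 ÷ 10 = 1.20, which is not an integer.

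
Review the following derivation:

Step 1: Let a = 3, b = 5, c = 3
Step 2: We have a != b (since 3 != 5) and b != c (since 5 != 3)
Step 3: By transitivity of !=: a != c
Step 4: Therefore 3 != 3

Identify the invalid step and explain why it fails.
Step 3: By transitivity of !=: a != c

Step 3 incorrectly applies transitivity to the '!=' relation. Transitivity states: if a R b and b R c, then a R c. However, '!=' is not transitive. Counterexample: 3 != 5 and 5 != 3, but 3 = 3 (both equal 3). Transitivity holds for relations like <, <=, =, but not for !=.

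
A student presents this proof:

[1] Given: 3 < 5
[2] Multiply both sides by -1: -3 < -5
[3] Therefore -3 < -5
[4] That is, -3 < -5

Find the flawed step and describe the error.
Step 2: Multiply both sides by -1: -3 < -5

Step 2 multiplies both sides by -1 but fails to reverse the inequality sign. When multiplying (or dividing) an inequality by a negative number, the direction must be reversed. Since 3 < 5, we should get -3 > -5, i.e., -3 > -5.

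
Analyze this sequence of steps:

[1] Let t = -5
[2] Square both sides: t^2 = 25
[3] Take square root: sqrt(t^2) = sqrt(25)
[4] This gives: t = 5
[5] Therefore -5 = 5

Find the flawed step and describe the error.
Step 4: This gives: t = 5

Step 4 incorrectly states that sqrt(t^2) = t. The correct identity is sqrt(t^2) = |t|. Since t = -5 < 0, we have sqrt(t^2) = |-5| = 5, not t = -5.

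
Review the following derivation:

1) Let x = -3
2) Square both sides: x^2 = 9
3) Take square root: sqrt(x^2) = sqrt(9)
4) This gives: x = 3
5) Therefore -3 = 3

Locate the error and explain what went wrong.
Step 4: This gives: x = 3

Step 4 incorrectly states that sqrt(x^2) = x. The correct identity is sqrt(x^2) = |x|. Since x = -3 < 0, we have sqrt(x^2) = |-3| = 3, not x = -3.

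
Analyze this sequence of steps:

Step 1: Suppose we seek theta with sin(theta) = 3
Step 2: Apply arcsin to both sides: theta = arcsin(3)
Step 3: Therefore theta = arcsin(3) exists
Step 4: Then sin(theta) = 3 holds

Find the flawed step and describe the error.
Step 2: Apply arcsin to both sides: theta = arcsin(3)

Step 2 applies arcsin to 3. However, arcsin(x) is only defined for x in [-1, 1] because sin(theta) can only produce values in that range. Since |3| > 1, arcsin(3) is undefined. There is no angle whose sine equals 3.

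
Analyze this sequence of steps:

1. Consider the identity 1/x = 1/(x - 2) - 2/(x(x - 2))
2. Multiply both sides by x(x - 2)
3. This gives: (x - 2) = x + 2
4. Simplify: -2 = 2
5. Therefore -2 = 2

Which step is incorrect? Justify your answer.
Step 3: This gives: (x - 2) = x + 2

Step 3 makes a sign error when clearing denominators. Multiplying -2/(x(x - 2)) by x(x - 2) gives -2, not +2. The correct result is (x - 2) = x - 2, which is trivially true, not (x - 2) = x + 2. (Step 1 is a valid identity: 1/(x - 2) - 2/(x(x - 2)) = (x - 2)/(x(x - 2)) = 1/x.)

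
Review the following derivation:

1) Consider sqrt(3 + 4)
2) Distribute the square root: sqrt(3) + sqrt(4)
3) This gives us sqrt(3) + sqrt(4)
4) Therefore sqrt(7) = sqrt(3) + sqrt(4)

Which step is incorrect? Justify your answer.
Step 2: Distribute the square root: sqrt(3) + sqrt(4)

Step 2 incorrectly 'distributes' the square root over addition. The square root function does not distribute: sqrt(a + b) ≠ sqrt(a) + sqrt(b). In fact, sqrt(3 + 4) = sqrt(7) ≈ 2.6458, while sqrt(3) + sqrt(4) ≈ 3.7321.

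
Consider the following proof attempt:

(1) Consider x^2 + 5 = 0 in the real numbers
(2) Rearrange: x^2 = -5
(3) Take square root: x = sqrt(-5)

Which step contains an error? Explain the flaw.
Step 3: Take square root: x = sqrt(-5)

Step 3 takes the square root of -5, which is negative. In the real number system, the square root of a negative number is undefined. The equation x^2 + 5 = 0 has no real solutions. Square roots of negative numbers only exist in the complex numbers.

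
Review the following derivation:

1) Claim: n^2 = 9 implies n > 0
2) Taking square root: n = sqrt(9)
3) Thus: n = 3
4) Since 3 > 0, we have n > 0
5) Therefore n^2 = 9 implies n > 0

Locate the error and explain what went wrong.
Step 2: Taking square root: n = sqrt(9)

Step 2 takes the square root and assumes the positive root only. The equation n^2 = 9 actually has two solutions: n = 3 and n = -3. The proof silently assumes n > 0 without justification, then uses this assumption to conclude n > 0, which is circular. The counterexample n = -3 shows the claim is false.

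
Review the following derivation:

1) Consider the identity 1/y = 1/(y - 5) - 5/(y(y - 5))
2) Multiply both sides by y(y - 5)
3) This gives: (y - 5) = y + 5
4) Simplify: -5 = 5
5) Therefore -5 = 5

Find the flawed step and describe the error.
Step 3: This gives: (y - 5) = y + 5

Step 3 makes a sign error when clearing denominators. Multiplying -5/(y(y - 5)) by y(y - 5) gives -5, not +5. The correct result is (y - 5) = y - 5, which is trivially true, not (y - 5) = y + 5. (Step 1 is a valid identity: 1/(y - 5) - 5/(y(y - 5)) = (y - 5)/(y(y - 5)) = 1/y.)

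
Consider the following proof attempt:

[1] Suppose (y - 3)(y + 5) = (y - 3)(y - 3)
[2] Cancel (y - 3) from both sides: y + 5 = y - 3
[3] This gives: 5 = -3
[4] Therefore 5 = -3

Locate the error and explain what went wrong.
Step 2: Cancel (y - 3) from both sides: y + 5 = y - 3

Step 2 cancels (y - 3) from both sides. This is only valid if (y - 3) ≠ 0, i.e., y ≠ 3. When y = 3, both sides equal zero regardless of the other factors. The correct approach requires considering y = 3 as a separate case.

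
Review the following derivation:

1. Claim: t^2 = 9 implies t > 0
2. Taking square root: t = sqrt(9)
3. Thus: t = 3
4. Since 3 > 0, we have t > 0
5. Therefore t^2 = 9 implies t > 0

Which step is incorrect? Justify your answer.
Step 2: Taking square root: t = sqrt(9)

Step 2 takes the square root and assumes the positive root only. The equation t^2 = 9 actually has two solutions: t = 3 and t = -3. The proof silently assumes t > 0 without justification, then uses this assumption to conclude t > 0, which is circular. The counterexample t = -3 shows the claim is false.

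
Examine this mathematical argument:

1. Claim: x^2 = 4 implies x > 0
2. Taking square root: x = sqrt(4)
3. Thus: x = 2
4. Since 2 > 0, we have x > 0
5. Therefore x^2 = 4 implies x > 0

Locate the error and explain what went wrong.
Step 2: Taking square root: x = sqrt(4)

Step 2 takes the square root and assumes the positive root only. The equation x^2 = 4 actually has two solutions: x = 2 and x = -2. The proof silently assumes x > 0 without justification, then uses this assumption to conclude x > 0, which is circular. The counterexample x = -2 shows the claim is false.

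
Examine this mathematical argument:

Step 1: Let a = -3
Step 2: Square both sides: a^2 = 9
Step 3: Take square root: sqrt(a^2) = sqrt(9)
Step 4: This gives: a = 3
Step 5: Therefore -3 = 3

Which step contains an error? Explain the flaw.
Step 4: This gives: a = 3

Step 4 incorrectly states that sqrt(a^2) = a. The correct identity is sqrt(a^2) = |a|. Since a = -3 < 0, we have sqrt(a^2) = |-3| = 3, not a = -3.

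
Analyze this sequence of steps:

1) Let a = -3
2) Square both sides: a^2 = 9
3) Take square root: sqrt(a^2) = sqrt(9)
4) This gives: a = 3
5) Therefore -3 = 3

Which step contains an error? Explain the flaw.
Step 4: This gives: a = 3

Step 4 incorrectly states that sqrt(a^2) = a. The correct identity is sqrt(a^2) = |a|. Since a = -3 < 0, we have sqrt(a^2) = |-3| = 3, not a = -3.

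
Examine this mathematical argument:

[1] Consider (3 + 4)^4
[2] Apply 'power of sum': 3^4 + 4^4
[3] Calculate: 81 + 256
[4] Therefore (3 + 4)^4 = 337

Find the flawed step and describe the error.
Step 2: Apply 'power of sum': 3^4 + 4^4

Step 2 incorrectly applies a non-existent rule '(a+b)^n = a^n + b^n'. This is false in general. The correct expansion uses the binomial theorem. The actual value is (3 + 4)^4 = 7^4 = 2401, not 337.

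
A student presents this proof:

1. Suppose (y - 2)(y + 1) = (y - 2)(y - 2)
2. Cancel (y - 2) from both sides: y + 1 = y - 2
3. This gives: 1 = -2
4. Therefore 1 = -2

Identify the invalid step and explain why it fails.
Step 2: Cancel (y - 2) from both sides: y + 1 = y - 2

Step 2 cancels (y - 2) from both sides. This is only valid if (y - 2) ≠ 0, i.e., y ≠ 2. When y = 2, both sides equal zero regardless of the other factors. The correct approach requires considering y = 2 as a separate case.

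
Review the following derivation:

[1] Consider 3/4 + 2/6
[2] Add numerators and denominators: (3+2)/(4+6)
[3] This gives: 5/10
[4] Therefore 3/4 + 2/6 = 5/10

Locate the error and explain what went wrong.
Step 2: Add numerators and denominators: (3+2)/(4+6)

Step 2 incorrectly adds fractions by separately adding numerators and denominators. This is wrong. The correct method requires a common denominator: 3/4 + 2/6 = (3×6 + 2×4)/(4×6) = 26/24 = 13/12. The method used gives 5/10, which is different.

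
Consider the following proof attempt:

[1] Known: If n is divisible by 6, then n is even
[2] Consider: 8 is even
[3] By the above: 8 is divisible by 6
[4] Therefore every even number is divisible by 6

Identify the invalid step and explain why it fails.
Step 3: By the above: 8 is divisible by 6

Step 3 commits the fallacy of affirming the consequent. The known fact 'divisible by 6 → even' does NOT imply 'even → divisible by 6'. That would be the converse, which is false. For example, 8 is even but 8 ÷ 6 = 1.33, which is not an integer.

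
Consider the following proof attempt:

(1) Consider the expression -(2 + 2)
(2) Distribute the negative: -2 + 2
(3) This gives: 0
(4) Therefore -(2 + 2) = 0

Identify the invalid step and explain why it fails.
Step 2: Distribute the negative: -2 + 2

Step 2 incorrectly distributes the negative sign. The correct distribution is -(2 + 2) = -2 - 2 = -4. The negative must be applied to both terms, not just the first. The error treats -(2 + 2) as -2 + 2, which equals 0 instead of -4.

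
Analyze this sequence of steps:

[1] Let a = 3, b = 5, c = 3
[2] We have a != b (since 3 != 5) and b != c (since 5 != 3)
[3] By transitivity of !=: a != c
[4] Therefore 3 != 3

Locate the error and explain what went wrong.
Step 3: By transitivity of !=: a != c

Step 3 incorrectly applies transitivity to the '!=' relation. Transitivity states: if a R b and b R c, then a R c. However, '!=' is not transitive. Counterexample: 3 != 5 and 5 != 3, but 3 = 3 (both equal 3). Transitivity holds for relations like <, <=, =, but not for !=.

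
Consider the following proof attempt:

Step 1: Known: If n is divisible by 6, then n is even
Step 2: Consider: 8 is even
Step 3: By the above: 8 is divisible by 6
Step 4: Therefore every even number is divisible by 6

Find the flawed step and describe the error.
Step 3: By the above: 8 is divisible by 6

Step 3 commits the fallacy of affirming the consequent. The known fact 'divisible by 6 → even' does NOT imply 'even → divisible by 6'. That would be the converse, which is false. For example, 8 is even but 8 ÷ 6 = 1.33, which is not an integer.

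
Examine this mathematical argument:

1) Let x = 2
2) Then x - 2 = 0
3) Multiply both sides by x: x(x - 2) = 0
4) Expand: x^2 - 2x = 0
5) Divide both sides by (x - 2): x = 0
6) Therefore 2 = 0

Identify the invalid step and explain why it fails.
Step 5: Divide both sides by (x - 2): x = 0

Step 5 divides both sides by (x - 2). However, since x = 2, we have (x - 2) = 0. Division by zero is undefined, making this step invalid.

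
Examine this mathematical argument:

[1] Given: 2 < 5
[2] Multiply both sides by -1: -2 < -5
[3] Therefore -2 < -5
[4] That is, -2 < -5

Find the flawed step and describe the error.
Step 2: Multiply both sides by -1: -2 < -5

Step 2 multiplies both sides by -1 but fails to reverse the inequality sign. When multiplying (or dividing) an inequality by a negative number, the direction must be reversed. Since 2 < 5, we should get -2 > -5, i.e., -2 > -5.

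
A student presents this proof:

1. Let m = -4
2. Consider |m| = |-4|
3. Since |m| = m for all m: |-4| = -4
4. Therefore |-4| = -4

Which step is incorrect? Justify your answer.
Step 3: Since |m| = m for all m: |-4| = -4

Step 3 incorrectly states that |m| = m for all m. The correct definition is |m| = m when m >= 0, and |m| = -m when m < 0. Since -4 < 0, we have |-4| = -(-4) = 4, not -4.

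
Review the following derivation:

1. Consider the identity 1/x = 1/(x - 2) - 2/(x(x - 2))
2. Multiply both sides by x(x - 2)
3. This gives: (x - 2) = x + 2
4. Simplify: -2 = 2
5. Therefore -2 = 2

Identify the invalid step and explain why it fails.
Step 3: This gives: (x - 2) = x + 2

Step 3 makes a sign error when clearing denominators. Multiplying -2/(x(x - 2)) by x(x - 2) gives -2, not +2. The correct result is (x - 2) = x - 2, which is trivially true, not (x - 2) = x + 2. (Step 1 is a valid identity: 1/(x - 2) - 2/(x(x - 2)) = (x - 2)/(x(x - 2)) = 1/x.)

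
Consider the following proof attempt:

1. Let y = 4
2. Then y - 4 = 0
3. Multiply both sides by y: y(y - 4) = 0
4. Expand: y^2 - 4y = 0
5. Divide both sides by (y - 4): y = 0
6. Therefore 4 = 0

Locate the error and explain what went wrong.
Step 5: Divide both sides by (y - 4): y = 0

Step 5 divides both sides by (y - 4). However, since y = 4, we have (y - 4) = 0. Division by zero is undefined, making this step invalid.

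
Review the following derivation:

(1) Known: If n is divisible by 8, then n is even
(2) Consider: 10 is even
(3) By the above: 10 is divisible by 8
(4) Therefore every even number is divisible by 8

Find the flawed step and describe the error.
Step 3: By the above: 10 is divisible by 8

Step 3 commits the fallacy of affirming the consequent. The known fact 'divisible by 8 → even' does NOT imply 'even → divisible by 8'. That would be the converse, which is false. For example, 10 is even but 10 ÷ 8 = 1.25, which is not an integer.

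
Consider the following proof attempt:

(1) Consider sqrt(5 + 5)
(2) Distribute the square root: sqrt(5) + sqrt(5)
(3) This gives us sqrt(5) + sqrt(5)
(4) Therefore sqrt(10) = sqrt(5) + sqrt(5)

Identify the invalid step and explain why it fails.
Step 2: Distribute the square root: sqrt(5) + sqrt(5)

Step 2 incorrectly 'distributes' the square root over addition. The square root function does not distribute: sqrt(a + b) ≠ sqrt(a) + sqrt(b). In fact, sqrt(5 + 5) = sqrt(10) ≈ 3.1623, while sqrt(5) + sqrt(5) ≈ 4.4721.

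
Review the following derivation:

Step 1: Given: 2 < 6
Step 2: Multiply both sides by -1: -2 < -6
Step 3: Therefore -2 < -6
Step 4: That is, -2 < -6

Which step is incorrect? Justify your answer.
Step 2: Multiply both sides by -1: -2 < -6

Step 2 multiplies both sides by -1 but fails to reverse the inequality sign. When multiplying (or dividing) an inequality by a negative number, the direction must be reversed. Since 2 < 6, we should get -2 > -6, i.e., -2 > -6.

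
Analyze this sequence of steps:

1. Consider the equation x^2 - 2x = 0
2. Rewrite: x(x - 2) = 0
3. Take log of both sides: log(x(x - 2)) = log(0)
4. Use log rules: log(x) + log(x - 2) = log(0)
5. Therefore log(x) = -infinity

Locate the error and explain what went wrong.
Step 3: Take log of both sides: log(x(x - 2)) = log(0)

Step 3 takes the logarithm of both sides, resulting in log(0) on the right side. The logarithm is only defined for positive numbers; log(0) is undefined (approaches negative infinity). This operation is invalid.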